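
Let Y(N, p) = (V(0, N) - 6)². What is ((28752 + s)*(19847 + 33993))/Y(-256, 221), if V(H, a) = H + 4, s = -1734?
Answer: 363662280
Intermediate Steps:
V(H, a) = 4 + H
Y(N, p) = 4 (Y(N, p) = ((4 + 0) - 6)² = (4 - 6)² = (-2)² = 4)
((28752 + s)*(19847 + 33993))/Y(-256, 221) = ((28752 - 1734)*(19847 + 33993))/4 = (27018*53840)*(¼) = 1454649120*(¼) = 363662280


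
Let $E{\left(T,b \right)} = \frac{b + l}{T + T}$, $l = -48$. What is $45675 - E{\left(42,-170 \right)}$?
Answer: $\frac{1918459}{42} \approx 45678.0$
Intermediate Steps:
$E{\left(T,b \right)} = \frac{-48 + b}{2 T}$ ($E{\left(T,b \right)} = \frac{b - 48}{T + T} = \frac{-48 + b}{2 T}$)
$45675 - E{\left(42,-170 \right)} = 45675 - \frac{-48 - 170}{2 \cdot 42} = 45675 - \frac{1}{2} \cdot \frac{1}{42} \left(-218\right) = 45675 - - \frac{109}{42} = 45675 + \frac{109}{42} = \frac{1918459}{42}$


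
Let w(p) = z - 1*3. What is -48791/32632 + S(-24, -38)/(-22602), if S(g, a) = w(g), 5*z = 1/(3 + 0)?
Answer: -8270088461/5531613480 ≈ -1.4951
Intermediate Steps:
z = 1/15 (z = 1/(5*(3 + 0)) = (⅕)/3 = (⅕)*(⅓) = 1/15 ≈ 0.066667)
w(p) = -44/15 (w(p) = 1/15 - 1*3 = 1/15 - 3 = -44/15)
S(g, a) = -44/15
-48791/32632 + S(-24, -38)/(-22602) = -48791/32632 - 44/15/(-22602) = -48791*1/32632 - 44/15*(-1/22602) = -48791/32632 + 22/169515 = -8270088461/5531613480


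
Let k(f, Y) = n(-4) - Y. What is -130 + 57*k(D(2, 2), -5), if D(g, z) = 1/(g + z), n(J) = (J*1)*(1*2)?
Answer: -301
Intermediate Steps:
n(J) = 2*J (n(J) = J*2 = 2*J)
k(f, Y) = -8 - Y (k(f, Y) = 2*(-4) - Y = -8 - Y)
-130 + 57*k(D(2, 2), -5) = -130 + 57*(-8 - 1*(-5)) = -130 + 57*(-8 + 5) = -130 + 57*(-3) = -130 - 171 = -301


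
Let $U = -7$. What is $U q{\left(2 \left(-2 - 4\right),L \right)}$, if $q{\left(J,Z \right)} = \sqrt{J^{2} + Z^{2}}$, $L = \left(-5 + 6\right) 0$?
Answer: $-84$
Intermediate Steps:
$L = 0$ ($L = 1 \cdot 0 = 0$)
$U q{\left(2 \left(-2 - 4\right),L \right)} = - 7 \sqrt{\left(2 \left(-2 - 4\right)\right)^{2} + 0^{2}} = - 7 \sqrt{\left(2 \left(-6\right)\right)^{2} + 0} = - 7 \sqrt{\left(-12\right)^{2} + 0} = - 7 \sqrt{144 + 0} = - 7 \sqrt{144} = \left(-7\right) 12 = -84$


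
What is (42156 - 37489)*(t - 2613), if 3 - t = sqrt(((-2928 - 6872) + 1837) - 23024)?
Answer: -12180870 - 14001*I*sqrt(3443) ≈ -1.2181e+7 - 8.2154e+5*I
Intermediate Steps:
t = 3 - 3*I*sqrt(3443) (t = 3 - sqrt(((-2928 - 6872) + 1837) - 23024) = 3 - sqrt((-9800 + 1837) - 23024) = 3 - sqrt(-7963 - 23024) = 3 - sqrt(-30987) = 3 - 3*I*sqrt(3443) ≈ 3.0 - 176.03*I)
(42156 - 37489)*(t - 2613) = (42156 - 37489)*((3 - 3*I*sqrt(3443)) - 2613) = 4667*(-2610 - 3*I*sqrt(3443)) = -12180870 - 14001*I*sqrt(3443)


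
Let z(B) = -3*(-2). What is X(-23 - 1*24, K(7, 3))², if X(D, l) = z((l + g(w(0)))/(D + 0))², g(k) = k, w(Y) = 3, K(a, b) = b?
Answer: 1296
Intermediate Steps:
z(B) = 6
X(D, l) = 36 (X(D, l) = 6² = 36)
X(-23 - 1*24, K(7, 3))² = 36² = 1296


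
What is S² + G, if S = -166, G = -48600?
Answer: -21044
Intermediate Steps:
S² + G = (-166)² - 48600 = 27556 - 48600 = -21044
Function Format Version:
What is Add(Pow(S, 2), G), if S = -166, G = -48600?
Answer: -21044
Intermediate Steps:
Add(Pow(S, 2), G) = Add(Pow(-166, 2), -48600) = Add(27556, -48600) = -21044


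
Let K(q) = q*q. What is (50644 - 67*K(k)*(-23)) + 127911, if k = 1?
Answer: 180096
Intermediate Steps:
K(q) = q**2
(50644 - 67*K(k)*(-23)) + 127911 = (50644 - 67*1**2*(-23)) + 127911 = (50644 - 67*1*(-23)) + 127911 = (50644 - 67*(-23)) + 127911 = (50644 + 1541) + 127911 = 52185 + 127911 = 180096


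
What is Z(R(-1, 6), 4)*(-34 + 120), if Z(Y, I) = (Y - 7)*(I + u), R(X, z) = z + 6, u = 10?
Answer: 6020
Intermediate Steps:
R(X, z) = 6 + z
Z(Y, I) = (-7 + Y)*(10 + I) (Z(Y, I) = (Y - 7)*(I + 10) = (-7 + Y)*(10 + I))
Z(R(-1, 6), 4)*(-34 + 120) = (-70 - 7*4 + 10*(6 + 6) + 4*(6 + 6))*(-34 + 120) = (-70 - 28 + 10*12 + 4*12)*86 = (-70 - 28 + 120 + 48)*86 = 70*86 = 6020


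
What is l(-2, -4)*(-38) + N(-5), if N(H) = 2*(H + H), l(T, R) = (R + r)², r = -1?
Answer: -970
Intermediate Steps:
l(T, R) = (-1 + R)² (l(T, R) = (R - 1)² = (-1 + R)²)
N(H) = 4*H (N(H) = 2*(2*H) = 4*H)
l(-2, -4)*(-38) + N(-5) = (-1 - 4)²*(-38) + 4*(-5) = (-5)²*(-38) - 20 = 25*(-38) - 20 = -950 - 20 = -970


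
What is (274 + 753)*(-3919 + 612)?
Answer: -3396289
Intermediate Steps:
(274 + 753)*(-3919 + 612) = 1027*(-3307) = -3396289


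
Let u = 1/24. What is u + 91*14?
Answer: 30577/24 ≈ 1274.0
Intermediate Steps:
u = 1/24 ≈ 0.041667
u + 91*14 = 1/24 + 91*14 = 1/24 + 1274 = 30577/24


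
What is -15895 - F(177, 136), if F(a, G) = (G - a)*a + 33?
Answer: -8671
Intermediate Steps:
F(a, G) = 33 + a*(G - a) (F(a, G) = a*(G - a) + 33 = 33 + a*(G - a))
-15895 - F(177, 136) = -15895 - (33 - 1*177² + 136*177) = -15895 - (33 - 1*31329 + 24072) = -15895 - (33 - 31329 + 24072) = -15895 - 1*(-7224) = -15895 + 7224 = -8671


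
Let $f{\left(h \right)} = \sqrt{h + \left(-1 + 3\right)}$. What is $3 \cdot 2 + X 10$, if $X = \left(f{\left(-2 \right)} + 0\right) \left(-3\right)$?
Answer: $6$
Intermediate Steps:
$f{\left(h \right)} = \sqrt{2 + h}$ ($f{\left(h \right)} = \sqrt{h + 2} = \sqrt{2 + h}$)
$X = 0$ ($X = \left(\sqrt{2 - 2} + 0\right) \left(-3\right) = \left(\sqrt{0} + 0\right) \left(-3\right) = \left(0 + 0\right) \left(-3\right) = 0 \left(-3\right) = 0$)
$3 \cdot 2 + X 10 = 3 \cdot 2 + 0 \cdot 10 = 6 + 0 = 6$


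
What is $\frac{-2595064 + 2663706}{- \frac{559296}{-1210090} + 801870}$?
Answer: $\frac{20765749445}{242583856899} \approx 0.085602$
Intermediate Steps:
$\frac{-2595064 + 2663706}{- \frac{559296}{-1210090} + 801870} = \frac{68642}{\left(-559296\right) \left(- \frac{1}{1210090}\right) + 801870} = \frac{68642}{\frac{279648}{605045} + 801870} = \frac{68642}{\frac{485167713798}{605045}} = 68642 \cdot \frac{605045}{485167713798} = \frac{20765749445}{242583856899}$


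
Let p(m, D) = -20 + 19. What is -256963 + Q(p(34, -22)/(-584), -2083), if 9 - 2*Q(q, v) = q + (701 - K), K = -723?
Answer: -300959145/1168 ≈ -2.5767e+5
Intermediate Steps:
p(m, D) = -1
Q(q, v) = -1415/2 - q/2 (Q(q, v) = 9/2 - (q + (701 - 1*(-723)))/2 = 9/2 - (q + (701 + 723))/2 = 9/2 - (q + 1424)/2 = 9/2 - (1424 + q)/2 = 9/2 + (-712 - q/2) = -1415/2 - q/2)
-256963 + Q(p(34, -22)/(-584), -2083) = -256963 + (-1415/2 - (-1)/(2*(-584))) = -256963 + (-1415/2 - (-1)*(-1)/(2*584)) = -256963 + (-1415/2 - ½*1/584) = -256963 + (-1415/2 - 1/1168) = -256963 - 826361/1168 = -300959145/1168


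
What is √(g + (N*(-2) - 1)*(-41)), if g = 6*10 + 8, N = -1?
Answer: 3*√3 ≈ 5.1962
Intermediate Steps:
g = 68 (g = 60 + 8 = 68)
√(g + (N*(-2) - 1)*(-41)) = √(68 + (-1*(-2) - 1)*(-41)) = √(68 + (2 - 1)*(-41)) = √(68 + 1*(-41)) = √(68 - 41) = √27 = 3*√3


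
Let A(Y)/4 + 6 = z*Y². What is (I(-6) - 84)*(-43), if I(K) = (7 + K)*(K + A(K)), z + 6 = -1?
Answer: 48246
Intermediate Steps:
z = -7 (z = -6 - 1 = -7)
A(Y) = -24 - 28*Y² (A(Y) = -24 + 4*(-7*Y²) = -24 - 28*Y²)
I(K) = (7 + K)*(-24 + K - 28*K²) (I(K) = (7 + K)*(K + (-24 - 28*K²)) = (7 + K)*(-24 + K - 28*K²))
(I(-6) - 84)*(-43) = ((-168 - 195*(-6)² - 28*(-6)³ - 17*(-6)) - 84)*(-43) = ((-168 - 195*36 - 28*(-216) + 102) - 84)*(-43) = ((-168 - 7020 + 6048 + 102) - 84)*(-43) = (-1038 - 84)*(-43) = -1122*(-43) = 48246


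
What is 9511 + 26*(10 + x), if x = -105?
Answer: 7041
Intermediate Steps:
9511 + 26*(10 + x) = 9511 + 26*(10 - 105) = 9511 + 26*(-95) = 9511 - 2470 = 7041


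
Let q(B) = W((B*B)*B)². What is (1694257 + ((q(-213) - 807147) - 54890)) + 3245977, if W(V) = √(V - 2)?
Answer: -5585402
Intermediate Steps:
W(V) = √(-2 + V)
q(B) = -2 + B³ (q(B) = (√(-2 + (B*B)*B))² = (√(-2 + B²*B))² = (√(-2 + B³))² = -2 + B³)
(1694257 + ((q(-213) - 807147) - 54890)) + 3245977 = (1694257 + (((-2 + (-213)³) - 807147) - 54890)) + 3245977 = (1694257 + (((-2 - 9663597) - 807147) - 54890)) + 3245977 = (1694257 + ((-9663599 - 807147) - 54890)) + 3245977 = (1694257 + (-10470746 - 54890)) + 3245977 = (1694257 - 10525636) + 3245977 = -8831379 + 3245977 = -5585402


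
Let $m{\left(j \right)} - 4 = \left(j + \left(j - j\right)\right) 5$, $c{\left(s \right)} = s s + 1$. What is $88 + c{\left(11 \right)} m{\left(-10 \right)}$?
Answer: $-5524$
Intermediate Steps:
$c{\left(s \right)} = 1 + s^{2}$ ($c{\left(s \right)} = s^{2} + 1 = 1 + s^{2}$)
$m{\left(j \right)} = 4 + 5 j$ ($m{\left(j \right)} = 4 + \left(j + \left(j - j\right)\right) 5 = 4 + \left(j + 0\right) 5 = 4 + j 5 = 4 + 5 j$)
$88 + c{\left(11 \right)} m{\left(-10 \right)} = 88 + \left(1 + 11^{2}\right) \left(4 + 5 \left(-10\right)\right) = 88 + \left(1 + 121\right) \left(4 - 50\right) = 88 + 122 \left(-46\right) = 88 - 5612 = -5524$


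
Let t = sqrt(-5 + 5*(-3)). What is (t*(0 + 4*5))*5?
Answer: 200*I*sqrt(5) ≈ 447.21*I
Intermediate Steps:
t = 2*I*sqrt(5) (t = sqrt(-5 - 15) = sqrt(-20) = 2*I*sqrt(5) ≈ 4.4721*I)
(t*(0 + 4*5))*5 = ((2*I*sqrt(5))*(0 + 4*5))*5 = ((2*I*sqrt(5))*(0 + 20))*5 = ((2*I*sqrt(5))*20)*5 = (40*I*sqrt(5))*5 = 200*I*sqrt(5)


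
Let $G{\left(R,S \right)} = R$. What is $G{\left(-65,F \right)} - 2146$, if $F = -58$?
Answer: $-2211$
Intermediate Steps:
$G{\left(-65,F \right)} - 2146 = -65 - 2146 = -2211$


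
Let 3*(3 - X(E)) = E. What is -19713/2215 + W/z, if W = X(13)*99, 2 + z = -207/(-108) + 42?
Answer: -13424199/1114145 ≈ -12.049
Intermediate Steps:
X(E) = 3 - E/3
z = 503/12 (z = -2 + (-207/(-108) + 42) = -2 + (-207*(-1)/108 + 42) = -2 + (-69*(-1/36) + 42) = -2 + (23/12 + 42) = -2 + 527/12 = 503/12 ≈ 41.917)
W = -132 (W = (3 - 1/3*13)*99 = (3 - 13/3)*99 = -4/3*99 = -132)
-19713/2215 + W/z = -19713/2215 - 132/503/12 = -19713*1/2215 - 132*12/503 = -19713/2215 - 1584/503 = -13424199/1114145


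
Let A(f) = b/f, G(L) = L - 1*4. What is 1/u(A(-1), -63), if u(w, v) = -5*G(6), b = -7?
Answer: -⅒ ≈ -0.10000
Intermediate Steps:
G(L) = -4 + L (G(L) = L - 4 = -4 + L)
A(f) = -7/f
u(w, v) = -10 (u(w, v) = -5*(-4 + 6) = -5*2 = -10)
1/u(A(-1), -63) = 1/(-10) = -⅒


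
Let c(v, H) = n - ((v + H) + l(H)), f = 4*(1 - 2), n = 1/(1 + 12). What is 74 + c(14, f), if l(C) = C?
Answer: 885/13 ≈ 68.077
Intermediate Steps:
n = 1/13 ≈ 0.076923
f = -4 (f = 4*(-1) = -4)
c(v, H) = 1/13 - v - 2*H (c(v, H) = 1/13 - ((v + H) + H) = 1/13 - ((H + v) + H) = 1/13 - (v + 2*H) = 1/13 + (-v - 2*H) = 1/13 - v - 2*H)
74 + c(14, f) = 74 + (1/13 - 1*14 - 2*(-4)) = 74 + (1/13 - 14 + 8) = 74 - 77/13 = 885/13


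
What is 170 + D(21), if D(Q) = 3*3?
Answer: 179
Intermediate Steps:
D(Q) = 9
170 + D(21) = 170 + 9 = 179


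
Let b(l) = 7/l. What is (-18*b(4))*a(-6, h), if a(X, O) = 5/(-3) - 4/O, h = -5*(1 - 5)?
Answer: 294/5 ≈ 58.800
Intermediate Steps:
h = 20 (h = -5*(-4) = 20)
a(X, O) = -5/3 - 4/O (a(X, O) = 5*(-1/3) - 4/O = -5/3 - 4/O)
(-18*b(4))*a(-6, h) = (-126/4)*(-5/3 - 4/20) = (-126/4)*(-5/3 - 4*1/20) = (-18*7/4)*(-5/3 - 1/5) = -63/2*(-28/15) = 294/5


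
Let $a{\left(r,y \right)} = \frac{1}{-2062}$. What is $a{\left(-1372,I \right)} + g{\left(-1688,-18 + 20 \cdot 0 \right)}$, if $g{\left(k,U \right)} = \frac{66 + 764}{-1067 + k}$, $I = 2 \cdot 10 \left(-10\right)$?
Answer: $- \frac{342843}{1136162} \approx -0.30176$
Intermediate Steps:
$I = -200$ ($I = 20 \left(-10\right) = -200$)
$g{\left(k,U \right)} = \frac{830}{-1067 + k}$
$a{\left(r,y \right)} = - \frac{1}{2062}$
$a{\left(-1372,I \right)} + g{\left(-1688,-18 + 20 \cdot 0 \right)} = - \frac{1}{2062} + \frac{830}{-1067 - 1688} = - \frac{1}{2062} + \frac{830}{-2755} = - \frac{1}{2062} + 830 \left(- \frac{1}{2755}\right) = - \frac{1}{2062} - \frac{166}{551} = - \frac{342843}{1136162}$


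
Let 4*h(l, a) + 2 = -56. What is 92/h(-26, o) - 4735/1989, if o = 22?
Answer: -503291/57681 ≈ -8.7254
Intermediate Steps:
h(l, a) = -29/2 (h(l, a) = -½ + (¼)*(-56) = -½ - 14 = -29/2)
92/h(-26, o) - 4735/1989 = 92/(-29/2) - 4735/1989 = 92*(-2/29) - 4735*1/1989 = -184/29 - 4735/1989 = -503291/57681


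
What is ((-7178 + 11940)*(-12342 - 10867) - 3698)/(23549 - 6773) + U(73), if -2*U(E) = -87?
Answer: -4574800/699 ≈ -6544.8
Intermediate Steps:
U(E) = 87/2 (U(E) = -½*(-87) = 87/2)
((-7178 + 11940)*(-12342 - 10867) - 3698)/(23549 - 6773) + U(73) = ((-7178 + 11940)*(-12342 - 10867) - 3698)/(23549 - 6773) + 87/2 = (4762*(-23209) - 3698)/16776 + 87/2 = (-110521258 - 3698)*(1/16776) + 87/2 = -110524956*1/16776 + 87/2 = -9210413/1398 + 87/2 = -4574800/699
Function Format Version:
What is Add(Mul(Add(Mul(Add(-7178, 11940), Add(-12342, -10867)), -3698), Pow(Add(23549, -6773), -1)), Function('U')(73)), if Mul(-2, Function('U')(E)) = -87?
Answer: Rational(-4574800, 699) ≈ -6544.8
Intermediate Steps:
Function('U')(E) = Rational(87, 2) (Function('U')(E) = Mul(Rational(-1, 2), -87) = Rational(87, 2))
Add(Mul(Add(Mul(Add(-7178, 11940), Add(-12342, -10867)), -3698), Pow(Add(23549, -6773), -1)), Function('U')(73)) = Add(Mul(Add(Mul(Add(-7178, 11940), Add(-12342, -10867)), -3698), Pow(Add(23549, -6773), -1)), Rational(87, 2)) = Add(Mul(Add(Mul(4762, -23209), -3698), Pow(16776, -1)), Rational(87, 2)) = Add(Mul(Add(-110521258, -3698), Rational(1, 16776)), Rational(87, 2)) = Add(Mul(-110524956, Rational(1, 16776)), Rational(87, 2)) = Add(Rational(-9210413, 1398), Rational(87, 2)) = Rational(-4574800, 699)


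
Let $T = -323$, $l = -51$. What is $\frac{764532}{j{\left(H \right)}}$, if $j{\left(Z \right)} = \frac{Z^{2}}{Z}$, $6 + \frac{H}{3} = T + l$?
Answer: $- \frac{63711}{95} \approx -670.64$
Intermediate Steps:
$H = -1140$ ($H = -18 + 3 \left(-323 - 51\right) = -18 + 3 \left(-374\right) = -18 - 1122 = -1140$)
$j{\left(Z \right)} = Z$
$\frac{764532}{j{\left(H \right)}} = \frac{764532}{-1140} = 764532 \left(- \frac{1}{1140}\right) = - \frac{63711}{95}$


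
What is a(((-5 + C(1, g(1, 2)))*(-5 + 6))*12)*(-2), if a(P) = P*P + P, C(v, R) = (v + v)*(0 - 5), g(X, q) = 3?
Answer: -64440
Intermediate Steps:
C(v, R) = -10*v (C(v, R) = (2*v)*(-5) = -10*v)
a(P) = P + P² (a(P) = P² + P = P + P²)
a(((-5 + C(1, g(1, 2)))*(-5 + 6))*12)*(-2) = ((((-5 - 10*1)*(-5 + 6))*12)*(1 + ((-5 - 10*1)*(-5 + 6))*12))*(-2) = ((((-5 - 10)*1)*12)*(1 + ((-5 - 10)*1)*12))*(-2) = ((-15*1*12)*(1 - 15*1*12))*(-2) = ((-15*12)*(1 - 15*12))*(-2) = -180*(1 - 180)*(-2) = -180*(-179)*(-2) = 32220*(-2) = -64440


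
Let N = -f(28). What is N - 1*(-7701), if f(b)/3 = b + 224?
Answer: 6945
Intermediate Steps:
f(b) = 672 + 3*b (f(b) = 3*(b + 224) = 3*(224 + b) = 672 + 3*b)
N = -756 (N = -(672 + 3*28) = -(672 + 84) = -1*756 = -756)
N - 1*(-7701) = -756 - 1*(-7701) = -756 + 7701 = 6945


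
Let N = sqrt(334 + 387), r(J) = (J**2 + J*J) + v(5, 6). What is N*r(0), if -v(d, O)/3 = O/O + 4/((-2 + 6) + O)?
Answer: -21*sqrt(721)/5 ≈ -112.78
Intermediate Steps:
v(d, O) = -3 - 12/(4 + O) (v(d, O) = -3*(O/O + 4/((-2 + 6) + O)) = -3*(1 + 4/(4 + O)) = -3 - 12/(4 + O))
r(J) = -21/5 + 2*J**2 (r(J) = (J**2 + J*J) + 3*(-8 - 1*6)/(4 + 6) = (J**2 + J**2) + 3*(-8 - 6)/10 = 2*J**2 + 3*(1/10)*(-14) = 2*J**2 - 21/5 = -21/5 + 2*J**2)
N = sqrt(721) ≈ 26.851
N*r(0) = sqrt(721)*(-21/5 + 2*0**2) = sqrt(721)*(-21/5 + 2*0) = sqrt(721)*(-21/5 + 0) = sqrt(721)*(-21/5) = -21*sqrt(721)/5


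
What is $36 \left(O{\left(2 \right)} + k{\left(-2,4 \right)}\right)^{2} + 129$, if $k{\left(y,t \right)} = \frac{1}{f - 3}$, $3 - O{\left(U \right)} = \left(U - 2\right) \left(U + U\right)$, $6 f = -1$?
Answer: $\frac{140205}{361} \approx 388.38$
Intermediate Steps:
$f = - \frac{1}{6}$ ($f = \frac{1}{6} \left(-1\right) = - \frac{1}{6} \approx -0.16667$)
$O{\left(U \right)} = 3 - 2 U \left(-2 + U\right)$ ($O{\left(U \right)} = 3 - \left(U - 2\right) \left(U + U\right) = 3 - \left(-2 + U\right) 2 U = 3 - 2 U \left(-2 + U\right)$)
$k{\left(y,t \right)} = - \frac{6}{19}$ ($k{\left(y,t \right)} = \frac{1}{- \frac{1}{6} - 3} = \frac{1}{- \frac{19}{6}} = - \frac{6}{19}$)
$36 \left(O{\left(2 \right)} + k{\left(-2,4 \right)}\right)^{2} + 129 = 36 \left(\left(3 - 2 \cdot 2^{2} + 4 \cdot 2\right) - \frac{6}{19}\right)^{2} + 129 = 36 \left(\left(3 - 8 + 8\right) - \frac{6}{19}\right)^{2} + 129 = 36 \left(3 - \frac{6}{19}\right)^{2} + 129 = 36 \left(\frac{51}{19}\right)^{2} + 129 = 36 \cdot \frac{2601}{361} + 129 = \frac{93636}{361} + 129 = \frac{140205}{361}$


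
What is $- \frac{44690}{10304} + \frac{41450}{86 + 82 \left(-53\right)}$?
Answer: $- \frac{15437005}{1097376} \approx -14.067$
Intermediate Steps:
$- \frac{44690}{10304} + \frac{41450}{86 + 82 \left(-53\right)} = \left(-44690\right) \frac{1}{10304} + \frac{41450}{86 - 4346} = - \frac{22345}{5152} + \frac{41450}{-4260} = - \frac{22345}{5152} + 41450 \left(- \frac{1}{4260}\right) = - \frac{22345}{5152} - \frac{4145}{426} = - \frac{15437005}{1097376}$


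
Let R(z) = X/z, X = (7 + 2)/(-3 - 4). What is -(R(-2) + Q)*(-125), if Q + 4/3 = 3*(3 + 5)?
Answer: 122375/42 ≈ 2913.7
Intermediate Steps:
X = -9/7 (X = 9/(-7) = 9*(-⅐) = -9/7 ≈ -1.2857)
R(z) = -9/(7*z)
Q = 68/3 (Q = -4/3 + 3*(3 + 5) = -4/3 + 3*8 = -4/3 + 24 = 68/3 ≈ 22.667)
-(R(-2) + Q)*(-125) = -(-9/7/(-2) + 68/3)*(-125) = -(-9/7*(-½) + 68/3)*(-125) = -(9/14 + 68/3)*(-125) = -979*(-125)/42 = -1*(-122375/42) = 122375/42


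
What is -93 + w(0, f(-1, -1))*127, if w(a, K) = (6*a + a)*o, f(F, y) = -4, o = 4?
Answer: -93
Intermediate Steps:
w(a, K) = 28*a (w(a, K) = (6*a + a)*4 = (7*a)*4 = 28*a)
-93 + w(0, f(-1, -1))*127 = -93 + (28*0)*127 = -93 + 0*127 = -93 + 0 = -93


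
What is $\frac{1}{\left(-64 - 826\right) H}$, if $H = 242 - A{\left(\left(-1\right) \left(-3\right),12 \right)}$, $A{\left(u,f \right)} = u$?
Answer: $- \frac{1}{212710} \approx -4.7012 \cdot 10^{-6}$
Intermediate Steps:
$H = 239$ ($H = 242 - \left(-1\right) \left(-3\right) = 242 - 3 = 239$)
$\frac{1}{\left(-64 - 826\right) H} = \frac{1}{\left(-64 - 826\right) 239} = \frac{1}{-890} \cdot \frac{1}{239} = \left(- \frac{1}{890}\right) \frac{1}{239} = - \frac{1}{212710}$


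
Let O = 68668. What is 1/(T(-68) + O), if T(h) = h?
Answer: 1/68600 ≈ 1.4577e-5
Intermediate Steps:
1/(T(-68) + O) = 1/(-68 + 68668) = 1/68600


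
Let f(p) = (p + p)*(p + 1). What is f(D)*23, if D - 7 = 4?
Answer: 6072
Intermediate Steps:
D = 11 (D = 7 + 4 = 11)
f(p) = 2*p*(1 + p) (f(p) = (2*p)*(1 + p) = 2*p*(1 + p))
f(D)*23 = (2*11*(1 + 11))*23 = (2*11*12)*23 = 264*23 = 6072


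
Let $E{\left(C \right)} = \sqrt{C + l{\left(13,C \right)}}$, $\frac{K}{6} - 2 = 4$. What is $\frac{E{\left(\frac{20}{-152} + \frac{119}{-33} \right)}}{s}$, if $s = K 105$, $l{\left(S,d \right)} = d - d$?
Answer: $\frac{i \sqrt{5877498}}{4740120} \approx 0.00051145 i$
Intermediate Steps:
$l{\left(S,d \right)} = 0$
$K = 36$ ($K = 12 + 6 \cdot 4 = 12 + 24 = 36$)
$E{\left(C \right)} = \sqrt{C}$ ($E{\left(C \right)} = \sqrt{C + 0} = \sqrt{C}$)
$s = 3780$ ($s = 36 \cdot 105 = 3780$)
$\frac{E{\left(\frac{20}{-152} + \frac{119}{-33} \right)}}{s} = \frac{\sqrt{\frac{20}{-152} + \frac{119}{-33}}}{3780} = \sqrt{20 \left(- \frac{1}{152}\right) + 119 \left(- \frac{1}{33}\right)} \frac{1}{3780} = \sqrt{- \frac{5}{38} - \frac{119}{33}} \cdot \frac{1}{3780} = \sqrt{- \frac{4687}{1254}} \cdot \frac{1}{3780} = \frac{i \sqrt{5877498}}{1254} \cdot \frac{1}{3780} = \frac{i \sqrt{5877498}}{4740120}$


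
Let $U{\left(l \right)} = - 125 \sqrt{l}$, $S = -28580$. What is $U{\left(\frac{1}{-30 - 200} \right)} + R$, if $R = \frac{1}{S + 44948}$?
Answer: $\frac{1}{16368} - \frac{25 i \sqrt{230}}{46} \approx 6.1095 \cdot 10^{-5} - 8.2422 i$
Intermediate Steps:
$R = \frac{1}{16368}$ ($R = \frac{1}{-28580 + 44948} = \frac{1}{16368} \approx 6.1095 \cdot 10^{-5}$)
$U{\left(\frac{1}{-30 - 200} \right)} + R = - 125 \sqrt{\frac{1}{-30 - 200}} + \frac{1}{16368} = - 125 \sqrt{\frac{1}{-230}} + \frac{1}{16368} = - 125 \sqrt{- \frac{1}{230}} + \frac{1}{16368} = - 125 \frac{i \sqrt{230}}{230} + \frac{1}{16368} = - \frac{25 i \sqrt{230}}{46} + \frac{1}{16368} = \frac{1}{16368} - \frac{25 i \sqrt{230}}{46}$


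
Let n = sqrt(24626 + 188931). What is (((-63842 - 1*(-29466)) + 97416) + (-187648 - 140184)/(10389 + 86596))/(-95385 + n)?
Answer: -29157318124434/44118887076299 - 1528401642*sqrt(213557)/220594435381495 ≈ -0.66408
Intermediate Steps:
n = sqrt(213557) ≈ 462.12
(((-63842 - 1*(-29466)) + 97416) + (-187648 - 140184)/(10389 + 86596))/(-95385 + n) = (((-63842 - 1*(-29466)) + 97416) + (-187648 - 140184)/(10389 + 86596))/(-95385 + sqrt(213557)) = (((-63842 + 29466) + 97416) - 327832/96985)/(-95385 + sqrt(213557)) = ((-34376 + 97416) - 327832*1/96985)/(-95385 + sqrt(213557)) = (63040 - 327832/96985)/(-95385 + sqrt(213557)) = 6113606568/(96985*(-95385 + sqrt(213557)))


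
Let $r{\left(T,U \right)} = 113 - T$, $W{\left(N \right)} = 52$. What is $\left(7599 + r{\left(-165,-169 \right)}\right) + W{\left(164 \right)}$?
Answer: $7929$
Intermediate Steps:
$\left(7599 + r{\left(-165,-169 \right)}\right) + W{\left(164 \right)} = \left(7599 + \left(113 - -165\right)\right) + 52 = \left(7599 + \left(113 + 165\right)\right) + 52 = \left(7599 + 278\right) + 52 = 7877 + 52 = 7929$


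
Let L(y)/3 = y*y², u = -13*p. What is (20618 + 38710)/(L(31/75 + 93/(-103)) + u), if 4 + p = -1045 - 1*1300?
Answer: 9116621361000000/4692405897681607 ≈ 1.9428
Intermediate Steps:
p = -2349 (p = -4 + (-1045 - 1*1300) = -4 + (-1045 - 1300) = -4 - 2345 = -2349)
u = 30537 (u = -13*(-2349) = 30537)
L(y) = 3*y³ (L(y) = 3*(y*y²) = 3*y³)
(20618 + 38710)/(L(31/75 + 93/(-103)) + u) = (20618 + 38710)/(3*(31/75 + 93/(-103))³ + 30537) = 59328/(3*(31*(1/75) + 93*(-1/103))³ + 30537) = 59328/(3*(31/75 - 93/103)³ + 30537) = 59328/(3*(-3782/7725)³ + 30537) = 59328/(3*(-54095927768/460994203125) + 30537) = 59328/(-54095927768/153664734375 + 30537) = 59328/(4692405897681607/153664734375) = 59328*(153664734375/4692405897681607) = 9116621361000000/4692405897681607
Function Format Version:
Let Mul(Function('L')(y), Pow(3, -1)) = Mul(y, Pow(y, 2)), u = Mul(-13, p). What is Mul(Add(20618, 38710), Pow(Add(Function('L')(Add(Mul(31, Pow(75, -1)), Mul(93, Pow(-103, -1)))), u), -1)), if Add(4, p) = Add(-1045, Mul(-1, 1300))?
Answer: Rational(9116621361000000, 4692405897681607) ≈ 1.9428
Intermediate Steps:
p = -2349 (p = Add(-4, Add(-1045, Mul(-1, 1300))) = Add(-4, Add(-1045, -1300)) = Add(-4, -2345) = -2349)
u = 30537 (u = Mul(-13, -2349) = 30537)
Function('L')(y) = Mul(3, Pow(y, 3)) (Function('L')(y) = Mul(3, Mul(y, Pow(y, 2))) = Mul(3, Pow(y, 3)))
Mul(Add(20618, 38710), Pow(Add(Function('L')(Add(Mul(31, Pow(75, -1)), Mul(93, Pow(-103, -1)))), u), -1)) = Mul(Add(20618, 38710), Pow(Add(Mul(3, Pow(Add(Mul(31, Pow(75, -1)), Mul(93, Pow(-103, -1))), 3)), 30537), -1)) = Mul(59328, Pow(Add(Mul(3, Pow(Add(Mul(31, Rational(1, 75)), Mul(93, Rational(-1, 103))), 3)), 30537), -1)) = Mul(59328, Pow(Add(Mul(3, Pow(Add(Rational(31, 75), Rational(-93, 103)), 3)), 30537), -1)) = Mul(59328, Pow(Add(Mul(3, Pow(Rational(-3782, 7725), 3)), 30537), -1)) = Mul(59328, Pow(Add(Mul(3, Rational(-54095927768, 460994203125)), 30537), -1)) = Mul(59328, Pow(Add(Rational(-54095927768, 153664734375), 30537), -1)) = Mul(59328, Pow(Rational(4692405897681607, 153664734375), -1)) = Mul(59328, Rational(153664734375, 4692405897681607)) = Rational(9116621361000000, 4692405897681607)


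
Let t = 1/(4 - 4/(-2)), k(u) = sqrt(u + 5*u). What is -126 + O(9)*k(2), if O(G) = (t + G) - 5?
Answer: -126 + 25*sqrt(3)/3 ≈ -111.57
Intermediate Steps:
k(u) = sqrt(6)*sqrt(u) (k(u) = sqrt(6*u) = sqrt(6)*sqrt(u))
t = 1/6 (t = 1/(4 - 4*(-1/2)) = 1/(4 + 2) = 1/6 ≈ 0.16667)
O(G) = -29/6 + G (O(G) = (1/6 + G) - 5 = -29/6 + G)
-126 + O(9)*k(2) = -126 + (-29/6 + 9)*(sqrt(6)*sqrt(2)) = -126 + 25*(2*sqrt(3))/6 = -126 + 25*sqrt(3)/3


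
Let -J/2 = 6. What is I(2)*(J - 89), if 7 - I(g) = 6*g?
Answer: 505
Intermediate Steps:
J = -12 (J = -2*6 = -12)
I(g) = 7 - 6*g
I(2)*(J - 89) = (7 - 6*2)*(-12 - 89) = (7 - 12)*(-101) = -5*(-101) = 505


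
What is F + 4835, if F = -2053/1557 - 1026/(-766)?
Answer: 2883272827/596331 ≈ 4835.0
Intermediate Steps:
F = 12442/596331 (F = -2053*1/1557 - 1026*(-1/766) = -2053/1557 + 513/383 = 12442/596331 ≈ 0.020864)
F + 4835 = 12442/596331 + 4835 = 2883272827/596331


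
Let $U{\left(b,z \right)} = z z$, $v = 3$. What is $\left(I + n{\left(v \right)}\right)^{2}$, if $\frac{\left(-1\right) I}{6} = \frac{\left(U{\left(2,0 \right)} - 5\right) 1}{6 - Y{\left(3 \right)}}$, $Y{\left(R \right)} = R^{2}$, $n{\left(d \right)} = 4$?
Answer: $36$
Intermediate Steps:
$U{\left(b,z \right)} = z^{2}$
$I = -10$ ($I = - 6 \frac{\left(0^{2} - 5\right) 1}{6 - 3^{2}} = - 6 \frac{\left(0 - 5\right) 1}{6 - 9} = - 6 \frac{\left(-5\right) 1}{6 - 9} = - 6 \left(- \frac{5}{-3}\right) = - 6 \left(\left(-5\right) \left(- \frac{1}{3}\right)\right) = \left(-6\right) \frac{5}{3} = -10$)
$\left(I + n{\left(v \right)}\right)^{2} = \left(-10 + 4\right)^{2} = \left(-6\right)^{2} = 36$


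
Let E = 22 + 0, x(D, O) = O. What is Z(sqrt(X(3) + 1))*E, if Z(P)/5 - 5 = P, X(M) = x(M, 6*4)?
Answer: 1100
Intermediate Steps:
X(M) = 24 (X(M) = 6*4 = 24)
Z(P) = 25 + 5*P
E = 22
Z(sqrt(X(3) + 1))*E = (25 + 5*sqrt(24 + 1))*22 = (25 + 5*sqrt(25))*22 = (25 + 5*5)*22 = (25 + 25)*22 = 50*22 = 1100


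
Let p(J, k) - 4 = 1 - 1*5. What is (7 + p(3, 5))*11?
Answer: 77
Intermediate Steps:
p(J, k) = 0 (p(J, k) = 4 + (1 - 1*5) = 4 + (1 - 5) = 4 - 4 = 0)
(7 + p(3, 5))*11 = (7 + 0)*11 = 7*11 = 77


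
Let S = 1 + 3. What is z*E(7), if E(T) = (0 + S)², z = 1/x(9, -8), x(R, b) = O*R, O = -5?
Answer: -16/45 ≈ -0.35556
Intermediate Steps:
x(R, b) = -5*R
S = 4
z = -1/45 (z = 1/(-5*9) = 1/(-45) = -1/45 ≈ -0.022222)
E(T) = 16 (E(T) = (0 + 4)² = 4² = 16)
z*E(7) = -1/45*16 = -16/45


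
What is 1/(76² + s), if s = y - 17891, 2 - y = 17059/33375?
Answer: -33375/404288434 ≈ -8.2552e-5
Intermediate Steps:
y = 49691/33375 (y = 2 - 17059/33375 = 49691/33375 ≈ 1.4889)
s = -597062434/33375 (s = 49691/33375 - 17891 = -597062434/33375 ≈ -17890.)
1/(76² + s) = 1/(76² - 597062434/33375) = 1/(5776 - 597062434/33375) = 1/(-404288434/33375) = -33375/404288434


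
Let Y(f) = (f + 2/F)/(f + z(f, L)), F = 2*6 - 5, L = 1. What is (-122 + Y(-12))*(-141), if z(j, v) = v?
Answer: 1312992/77 ≈ 17052.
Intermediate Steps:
F = 7 (F = 12 - 5 = 7)
Y(f) = (2/7 + f)/(1 + f) (Y(f) = (f + 2/7)/(f + 1) = (f + 2*(⅐))/(1 + f) = (f + 2/7)/(1 + f) = (2/7 + f)/(1 + f))
(-122 + Y(-12))*(-141) = (-122 + (2/7 - 12)/(1 - 12))*(-141) = (-122 - 82/7/(-11))*(-141) = (-122 - 1/11*(-82/7))*(-141) = (-122 + 82/77)*(-141) = -9312/77*(-141) = 1312992/77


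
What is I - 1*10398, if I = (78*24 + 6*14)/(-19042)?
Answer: -99000336/9521 ≈ -10398.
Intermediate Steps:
I = -978/9521 (I = (1872 + 84)*(-1/19042) = 1956*(-1/19042) = -978/9521 ≈ -0.10272)
I - 1*10398 = -978/9521 - 1*10398 = -978/9521 - 10398 = -99000336/9521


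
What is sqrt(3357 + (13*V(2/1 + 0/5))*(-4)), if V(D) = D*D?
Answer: sqrt(3149) ≈ 56.116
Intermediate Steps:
V(D) = D**2
sqrt(3357 + (13*V(2/1 + 0/5))*(-4)) = sqrt(3357 + (13*(2/1 + 0/5)**2)*(-4)) = sqrt(3357 + (13*(2*1 + 0*(1/5))**2)*(-4)) = sqrt(3357 + (13*(2 + 0)**2)*(-4)) = sqrt(3357 + (13*2**2)*(-4)) = sqrt(3357 + (13*4)*(-4)) = sqrt(3357 + 52*(-4)) = sqrt(3357 - 208) = sqrt(3149)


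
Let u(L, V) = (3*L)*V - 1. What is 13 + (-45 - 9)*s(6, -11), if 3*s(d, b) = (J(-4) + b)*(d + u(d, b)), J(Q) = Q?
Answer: -52097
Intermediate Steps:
u(L, V) = -1 + 3*L*V (u(L, V) = 3*L*V - 1 = -1 + 3*L*V)
s(d, b) = (-4 + b)*(-1 + d + 3*b*d)/3 (s(d, b) = ((-4 + b)*(d + (-1 + 3*d*b)))/3 = ((-4 + b)*(d + (-1 + 3*b*d)))/3 = ((-4 + b)*(-1 + d + 3*b*d))/3 = (-4 + b)*(-1 + d + 3*b*d)/3)
13 + (-45 - 9)*s(6, -11) = 13 + (-45 - 9)*(4/3 - 4/3*6 - 11/3*(-11)*6 + (⅓)*(-11)*(-1 + 3*(-11)*6)) = 13 - 54*(4/3 - 8 + 242 + (⅓)*(-11)*(-1 - 198)) = 13 - 54*(4/3 - 8 + 242 + (⅓)*(-11)*(-199)) = 13 - 54*(4/3 - 8 + 242 + 2189/3) = 13 - 54*965 = 13 - 52110 = -52097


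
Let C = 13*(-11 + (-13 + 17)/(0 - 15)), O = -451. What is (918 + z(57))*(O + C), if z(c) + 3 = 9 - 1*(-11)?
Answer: -1675894/3 ≈ -5.5863e+5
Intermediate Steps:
z(c) = 17 (z(c) = -3 + (9 - 1*(-11)) = -3 + (9 + 11) = -3 + 20 = 17)
C = -2197/15 (C = 13*(-11 + 4/(-15)) = 13*(-11 + 4*(-1/15)) = 13*(-11 - 4/15) = 13*(-169/15) = -2197/15 ≈ -146.47)
(918 + z(57))*(O + C) = (918 + 17)*(-451 - 2197/15) = 935*(-8962/15) = -1675894/3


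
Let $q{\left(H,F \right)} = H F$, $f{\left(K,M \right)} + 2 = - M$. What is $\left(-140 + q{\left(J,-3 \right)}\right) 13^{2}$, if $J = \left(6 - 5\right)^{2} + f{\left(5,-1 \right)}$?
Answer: $-23660$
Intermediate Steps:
$f{\left(K,M \right)} = -2 - M$
$J = 0$ ($J = \left(6 - 5\right)^{2} - 1 = 1^{2} + \left(-2 + 1\right) = 1 - 1 = 0$)
$q{\left(H,F \right)} = F H$
$\left(-140 + q{\left(J,-3 \right)}\right) 13^{2} = \left(-140 - 0\right) 13^{2} = \left(-140 + 0\right) 169 = \left(-140\right) 169 = -23660$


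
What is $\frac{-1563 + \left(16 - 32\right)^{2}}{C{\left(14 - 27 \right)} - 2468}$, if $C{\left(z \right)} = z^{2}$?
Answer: $\frac{1307}{2299} \approx 0.56851$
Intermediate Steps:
$\frac{-1563 + \left(16 - 32\right)^{2}}{C{\left(14 - 27 \right)} - 2468} = \frac{-1563 + \left(16 - 32\right)^{2}}{\left(14 - 27\right)^{2} - 2468} = \frac{-1563 + \left(-16\right)^{2}}{\left(14 - 27\right)^{2} - 2468} = \frac{-1563 + 256}{\left(-13\right)^{2} - 2468} = - \frac{1307}{169 - 2468} = - \frac{1307}{-2299} = \left(-1307\right) \left(- \frac{1}{2299}\right) = \frac{1307}{2299}$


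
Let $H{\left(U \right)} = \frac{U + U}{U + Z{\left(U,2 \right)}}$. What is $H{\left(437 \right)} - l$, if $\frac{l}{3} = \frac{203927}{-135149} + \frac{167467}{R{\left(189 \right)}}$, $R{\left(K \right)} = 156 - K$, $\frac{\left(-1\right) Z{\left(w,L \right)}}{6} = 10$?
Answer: $\frac{8536476467084}{560462903} \approx 15231.0$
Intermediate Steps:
$Z{\left(w,L \right)} = -60$ ($Z{\left(w,L \right)} = \left(-6\right) 10 = -60$)
$H{\left(U \right)} = \frac{2 U}{-60 + U}$ ($H{\left(U \right)} = \frac{U + U}{U - 60} = \frac{2 U}{-60 + U}$)
$l = - \frac{22639727174}{1486639}$ ($l = 3 \left(\frac{203927}{-135149} + \frac{167467}{156 - 189}\right) = 3 \left(203927 \left(- \frac{1}{135149}\right) + \frac{167467}{156 - 189}\right) = 3 \left(- \frac{203927}{135149} + \frac{167467}{-33}\right) = 3 \left(- \frac{203927}{135149} + 167467 \left(- \frac{1}{33}\right)\right) = 3 \left(- \frac{203927}{135149} - \frac{167467}{33}\right) = 3 \left(- \frac{22639727174}{4459917}\right) = - \frac{22639727174}{1486639} \approx -15229.0$)
$H{\left(437 \right)} - l = 2 \cdot 437 \frac{1}{-60 + 437} - - \frac{22639727174}{1486639} = 2 \cdot 437 \cdot \frac{1}{377} + \frac{22639727174}{1486639} = \frac{874}{377} + \frac{22639727174}{1486639} = \frac{8536476467084}{560462903}$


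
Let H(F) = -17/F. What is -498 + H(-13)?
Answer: -6457/13 ≈ -496.69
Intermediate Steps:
-498 + H(-13) = -498 - 17/(-13) = -498 - 17*(-1/13) = -498 + 17/13 = -6457/13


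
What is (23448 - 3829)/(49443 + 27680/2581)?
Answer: 50636639/127640063 ≈ 0.39671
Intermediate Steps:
(23448 - 3829)/(49443 + 27680/2581) = 19619/(49443 + 27680*(1/2581)) = 19619/(49443 + 27680/2581) = 19619/(127640063/2581) = 19619*(2581/127640063) = 50636639/127640063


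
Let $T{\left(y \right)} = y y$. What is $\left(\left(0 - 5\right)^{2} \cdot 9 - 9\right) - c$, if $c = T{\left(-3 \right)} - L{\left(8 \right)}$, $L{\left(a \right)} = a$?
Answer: $215$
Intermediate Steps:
$T{\left(y \right)} = y^{2}$
$c = 1$ ($c = \left(-3\right)^{2} - 8 = 9 - 8 = 1$)
$\left(\left(0 - 5\right)^{2} \cdot 9 - 9\right) - c = \left(\left(0 - 5\right)^{2} \cdot 9 - 9\right) - 1 = \left(\left(-5\right)^{2} \cdot 9 - 9\right) - 1 = \left(25 \cdot 9 - 9\right) - 1 = \left(225 - 9\right) - 1 = 216 - 1 = 215$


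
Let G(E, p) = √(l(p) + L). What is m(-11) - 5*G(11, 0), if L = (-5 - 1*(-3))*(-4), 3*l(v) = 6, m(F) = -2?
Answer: -2 - 5*√10 ≈ -17.811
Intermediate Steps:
l(v) = 2 (l(v) = (⅓)*6 = 2)
L = 8 (L = (-5 + 3)*(-4) = -2*(-4) = 8)
G(E, p) = √10 (G(E, p) = √(2 + 8) = √10)
m(-11) - 5*G(11, 0) = -2 - 5*√10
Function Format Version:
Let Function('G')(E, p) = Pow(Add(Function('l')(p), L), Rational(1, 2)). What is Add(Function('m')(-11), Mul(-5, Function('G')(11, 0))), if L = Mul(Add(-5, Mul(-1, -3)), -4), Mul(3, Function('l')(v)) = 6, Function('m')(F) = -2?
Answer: Add(-2, Mul(-5, Pow(10, Rational(1, 2)))) ≈ -17.811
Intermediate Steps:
Function('l')(v) = 2 (Function('l')(v) = Mul(Rational(1, 3), 6) = 2)
L = 8 (L = Mul(Add(-5, 3), -4) = Mul(-2, -4) = 8)
Function('G')(E, p) = Pow(10, Rational(1, 2)) (Function('G')(E, p) = Pow(Add(2, 8), Rational(1, 2)) = Pow(10, Rational(1, 2)))
Add(Function('m')(-11), Mul(-5, Function('G')(11, 0))) = Add(-2, Mul(-5, Pow(10, Rational(1, 2))))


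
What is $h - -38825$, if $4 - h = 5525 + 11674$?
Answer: $21630$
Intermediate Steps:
$h = -17195$ ($h = 4 - \left(5525 + 11674\right) = 4 - 17199 = -17195$)
$h - -38825 = -17195 - -38825 = -17195 + 38825 = 21630$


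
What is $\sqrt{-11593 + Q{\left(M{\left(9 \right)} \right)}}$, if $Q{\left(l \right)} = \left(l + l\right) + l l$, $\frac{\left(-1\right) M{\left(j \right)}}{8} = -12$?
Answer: $i \sqrt{2185} \approx 46.744 i$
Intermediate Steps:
$M{\left(j \right)} = 96$ ($M{\left(j \right)} = \left(-8\right) \left(-12\right) = 96$)
$Q{\left(l \right)} = l^{2} + 2 l$ ($Q{\left(l \right)} = 2 l + l^{2} = l^{2} + 2 l$)
$\sqrt{-11593 + Q{\left(M{\left(9 \right)} \right)}} = \sqrt{-11593 + 96 \left(2 + 96\right)} = \sqrt{-11593 + 96 \cdot 98} = \sqrt{-11593 + 9408} = \sqrt{-2185} = i \sqrt{2185}$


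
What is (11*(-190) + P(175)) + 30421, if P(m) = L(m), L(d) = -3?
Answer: 28328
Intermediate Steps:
P(m) = -3
(11*(-190) + P(175)) + 30421 = (11*(-190) - 3) + 30421 = (-2090 - 3) + 30421 = -2093 + 30421 = 28328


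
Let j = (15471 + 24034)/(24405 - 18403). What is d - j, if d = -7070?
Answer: -42473645/6002 ≈ -7076.6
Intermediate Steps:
j = 39505/6002 ≈ 6.5820
d - j = -7070 - 1*39505/6002 = -7070 - 39505/6002 = -42473645/6002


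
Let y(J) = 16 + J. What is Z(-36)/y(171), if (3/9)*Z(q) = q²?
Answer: 3888/187 ≈ 20.791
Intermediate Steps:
Z(q) = 3*q²
Z(-36)/y(171) = (3*(-36)²)/(16 + 171) = (3*1296)/187 = 3888*(1/187) = 3888/187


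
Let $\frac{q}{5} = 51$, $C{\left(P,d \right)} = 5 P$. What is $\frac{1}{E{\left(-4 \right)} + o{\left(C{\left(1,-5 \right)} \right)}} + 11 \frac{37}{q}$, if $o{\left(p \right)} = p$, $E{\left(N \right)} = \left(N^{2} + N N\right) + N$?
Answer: $\frac{4562}{2805} \approx 1.6264$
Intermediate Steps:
$E{\left(N \right)} = N + 2 N^{2}$ ($E{\left(N \right)} = \left(N^{2} + N^{2}\right) + N = 2 N^{2} + N = N + 2 N^{2}$)
$q = 255$ ($q = 5 \cdot 51 = 255$)
$\frac{1}{E{\left(-4 \right)} + o{\left(C{\left(1,-5 \right)} \right)}} + 11 \frac{37}{q} = \frac{1}{- 4 \left(1 + 2 \left(-4\right)\right) + 5 \cdot 1} + 11 \cdot \frac{37}{255} = \frac{1}{- 4 \left(1 - 8\right) + 5} + 11 \cdot 37 \cdot \frac{1}{255} = \frac{1}{\left(-4\right) \left(-7\right) + 5} + 11 \cdot \frac{37}{255} = \frac{1}{28 + 5} + \frac{407}{255} = \frac{1}{33} + \frac{407}{255} = \frac{4562}{2805}$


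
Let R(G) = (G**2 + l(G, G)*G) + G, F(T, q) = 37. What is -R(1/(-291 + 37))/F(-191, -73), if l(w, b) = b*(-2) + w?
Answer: 1/9398 ≈ 0.00010641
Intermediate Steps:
l(w, b) = w - 2*b (l(w, b) = -2*b + w = w - 2*b)
R(G) = G (R(G) = (G**2 + (G - 2*G)*G) + G = (G**2 + (-G)*G) + G = (G**2 - G**2) + G = 0 + G = G)
-R(1/(-291 + 37))/F(-191, -73) = -1/((-291 + 37)*37) = -1/((-254)*37) = -(-1)/(254*37) = -1*(-1/9398) = 1/9398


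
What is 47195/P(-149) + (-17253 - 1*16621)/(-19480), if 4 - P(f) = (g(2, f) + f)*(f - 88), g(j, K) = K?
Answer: 368222757/343929140 ≈ 1.0706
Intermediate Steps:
P(f) = 4 - 2*f*(-88 + f) (P(f) = 4 - (f + f)*(f - 88) = 4 - 2*f*(-88 + f))
47195/P(-149) + (-17253 - 1*16621)/(-19480) = 47195/(4 - 2*(-149)² + 176*(-149)) + (-17253 - 1*16621)/(-19480) = 47195/(4 - 2*22201 - 26224) + (-17253 - 16621)*(-1/19480) = 47195/(4 - 44402 - 26224) - 33874*(-1/19480) = 47195/(-70622) + 16937/9740 = 47195*(-1/70622) + 16937/9740 = -47195/70622 + 16937/9740 = 368222757/343929140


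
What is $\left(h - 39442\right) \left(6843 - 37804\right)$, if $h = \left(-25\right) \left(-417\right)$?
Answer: $898395337$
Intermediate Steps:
$h = 10425$
$\left(h - 39442\right) \left(6843 - 37804\right) = \left(10425 - 39442\right) \left(6843 - 37804\right) = \left(-29017\right) \left(-30961\right) = 898395337$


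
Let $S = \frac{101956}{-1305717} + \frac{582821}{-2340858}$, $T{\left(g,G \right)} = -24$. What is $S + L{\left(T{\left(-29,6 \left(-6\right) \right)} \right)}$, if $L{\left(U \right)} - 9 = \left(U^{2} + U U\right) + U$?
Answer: $\frac{1158079553016859}{1018832695062} \approx 1136.7$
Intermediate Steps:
$L{\left(U \right)} = 9 + U + 2 U^{2}$ ($L{\left(U \right)} = 9 + \left(\left(U^{2} + U U\right) + U\right) = 9 + \left(\left(U^{2} + U^{2}\right) + U\right) = 9 + \left(2 U^{2} + U\right) = 9 + \left(U + 2 U^{2}\right) = 9 + U + 2 U^{2}$)
$S = - \frac{333221268635}{1018832695062}$ ($S = 101956 \left(- \frac{1}{1305717}\right) + 582821 \left(- \frac{1}{2340858}\right) = - \frac{101956}{1305717} - \frac{582821}{2340858} = - \frac{333221268635}{1018832695062} \approx -0.32706$)
$S + L{\left(T{\left(-29,6 \left(-6\right) \right)} \right)} = - \frac{333221268635}{1018832695062} + \left(9 - 24 + 2 \left(-24\right)^{2}\right) = - \frac{333221268635}{1018832695062} + \left(9 - 24 + 2 \cdot 576\right) = - \frac{333221268635}{1018832695062} + \left(9 - 24 + 1152\right) = - \frac{333221268635}{1018832695062} + 1137 = \frac{1158079553016859}{1018832695062}$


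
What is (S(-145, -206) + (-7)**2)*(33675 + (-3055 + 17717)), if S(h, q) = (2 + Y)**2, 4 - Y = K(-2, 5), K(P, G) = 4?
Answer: 2561861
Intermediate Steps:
Y = 0 (Y = 4 - 1*4 = 4 - 4 = 0)
S(h, q) = 4 (S(h, q) = (2 + 0)**2 = 2**2 = 4)
(S(-145, -206) + (-7)**2)*(33675 + (-3055 + 17717)) = (4 + (-7)**2)*(33675 + (-3055 + 17717)) = (4 + 49)*(33675 + 14662) = 53*48337 = 2561861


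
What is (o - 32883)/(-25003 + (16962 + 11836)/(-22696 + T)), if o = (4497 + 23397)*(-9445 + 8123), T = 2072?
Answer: 11533425464/7813495 ≈ 1476.1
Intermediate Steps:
o = -36875868 (o = 27894*(-1322) = -36875868)
(o - 32883)/(-25003 + (16962 + 11836)/(-22696 + T)) = (-36875868 - 32883)/(-25003 + (16962 + 11836)/(-22696 + 2072)) = -36908751/(-25003 + 28798/(-20624)) = -36908751/(-25003 + 28798*(-1/20624)) = -36908751/(-25003 - 14399/10312) = -36908751/(-257845335/10312) = -36908751*(-10312/257845335) = 11533425464/7813495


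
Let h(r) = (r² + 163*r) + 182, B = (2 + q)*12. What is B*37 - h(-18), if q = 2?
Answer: 4204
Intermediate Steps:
B = 48 (B = (2 + 2)*12 = 4*12 = 48)
h(r) = 182 + r² + 163*r
B*37 - h(-18) = 48*37 - (182 + (-18)² + 163*(-18)) = 1776 - (182 + 324 - 2934) = 1776 - 1*(-2428) = 1776 + 2428 = 4204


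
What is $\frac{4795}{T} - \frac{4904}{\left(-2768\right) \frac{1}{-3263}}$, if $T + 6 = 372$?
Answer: $- \frac{182605271}{31659} \approx -5767.9$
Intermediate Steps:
$T = 366$ ($T = -6 + 372 = 366$)
$\frac{4795}{T} - \frac{4904}{\left(-2768\right) \frac{1}{-3263}} = \frac{4795}{366} - \frac{4904}{\left(-2768\right) \frac{1}{-3263}} = 4795 \cdot \frac{1}{366} - \frac{4904}{\left(-2768\right) \left(- \frac{1}{3263}\right)} = \frac{4795}{366} - \frac{4904}{\frac{2768}{3263}} = \frac{4795}{366} - \frac{2000219}{346} = - \frac{182605271}{31659}$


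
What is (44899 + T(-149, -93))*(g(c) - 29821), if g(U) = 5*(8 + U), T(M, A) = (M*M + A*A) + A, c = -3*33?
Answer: -2290561056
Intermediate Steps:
c = -99
T(M, A) = A + A² + M² (T(M, A) = (M² + A²) + A = (A² + M²) + A = A + A² + M²)
g(U) = 40 + 5*U
(44899 + T(-149, -93))*(g(c) - 29821) = (44899 + (-93 + (-93)² + (-149)²))*((40 + 5*(-99)) - 29821) = (44899 + (-93 + 8649 + 22201))*((40 - 495) - 29821) = (44899 + 30757)*(-455 - 29821) = 75656*(-30276) = -2290561056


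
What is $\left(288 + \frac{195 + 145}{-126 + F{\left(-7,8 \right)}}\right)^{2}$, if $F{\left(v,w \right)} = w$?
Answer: $\frac{282979684}{3481} \approx 81293.0$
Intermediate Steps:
$\left(288 + \frac{195 + 145}{-126 + F{\left(-7,8 \right)}}\right)^{2} = \left(288 + \frac{195 + 145}{-126 + 8}\right)^{2} = \left(288 + \frac{340}{-118}\right)^{2} = \left(288 + 340 \left(- \frac{1}{118}\right)\right)^{2} = \left(288 - \frac{170}{59}\right)^{2} = \left(\frac{16822}{59}\right)^{2} = \frac{282979684}{3481}$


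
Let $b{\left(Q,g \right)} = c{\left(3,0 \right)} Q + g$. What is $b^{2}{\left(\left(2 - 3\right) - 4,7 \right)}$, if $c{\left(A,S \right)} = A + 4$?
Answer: $784$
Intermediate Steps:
$c{\left(A,S \right)} = 4 + A$
$b{\left(Q,g \right)} = g + 7 Q$ ($b{\left(Q,g \right)} = \left(4 + 3\right) Q + g = 7 Q + g = g + 7 Q$)
$b^{2}{\left(\left(2 - 3\right) - 4,7 \right)} = \left(7 + 7 \left(\left(2 - 3\right) - 4\right)\right)^{2} = \left(7 + 7 \left(-1 - 4\right)\right)^{2} = \left(7 + 7 \left(-5\right)\right)^{2} = \left(7 - 35\right)^{2} = \left(-28\right)^{2} = 784$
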